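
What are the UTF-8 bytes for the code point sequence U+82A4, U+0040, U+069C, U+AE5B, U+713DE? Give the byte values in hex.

U+82A4: 3-byte form → E8 8A A4.
U+0040: 1-byte form → 40.
U+069C: 2-byte form → DA 9C.
U+AE5B: 3-byte form → EA B9 9B.
U+713DE: 4-byte form → F1 B1 8F 9E.
Concatenated (13 bytes): E8 8A A4 40 DA 9C EA B9 9B F1 B1 8F 9E.

E8 8A A4 40 DA 9C EA B9 9B F1 B1 8F 9E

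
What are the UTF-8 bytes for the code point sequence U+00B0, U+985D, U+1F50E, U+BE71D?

C2 B0 E9 A1 9D F0 9F 94 8E F2 BE 9C 9D

U+00B0: 2-byte form → C2 B0.
U+985D: 3-byte form → E9 A1 9D.
U+1F50E: 4-byte form → F0 9F 94 8E.
U+BE71D: 4-byte form → F2 BE 9C 9D.
Concatenated (13 bytes): C2 B0 E9 A1 9D F0 9F 94 8E F2 BE 9C 9D.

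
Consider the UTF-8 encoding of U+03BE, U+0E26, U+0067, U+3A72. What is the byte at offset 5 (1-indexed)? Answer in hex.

0xA6

1-indexed offset 5 is 0-indexed offset 4.
U+03BE → 2-byte form CE BE at offsets 0–1.
U+0E26 → 3-byte form E0 B8 A6 at offsets 2–4.
Offset 4 falls in char 2's range; it's byte 3 of E0 B8 A6 = 0xA6.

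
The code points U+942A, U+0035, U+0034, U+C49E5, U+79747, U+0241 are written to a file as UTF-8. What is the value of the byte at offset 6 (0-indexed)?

U+942A → 3-byte form E9 90 AA at offsets 0–2.
U+0035 → 1-byte form 35 at offsets 3–3.
U+0034 → 1-byte form 34 at offsets 4–4.
U+C49E5 → 4-byte form F3 84 A7 A5 at offsets 5–8.
Offset 6 falls in char 4's range; it's byte 2 of F3 84 A7 A5 = 0x84.

0x84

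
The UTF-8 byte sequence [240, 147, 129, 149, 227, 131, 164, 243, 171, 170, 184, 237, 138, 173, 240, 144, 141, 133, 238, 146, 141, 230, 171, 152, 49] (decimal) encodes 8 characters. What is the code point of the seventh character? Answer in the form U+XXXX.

U+6AD8

Offset 0: leading byte 0xF0 = 11110000 → 4-byte char #1 = F0 93 81 95.
Offset 4: leading byte 0xE3 = 11100011 → 3-byte char #2 = E3 83 A4.
Offset 7: leading byte 0xF3 = 11110011 → 4-byte char #3 = F3 AB AA B8.
Offset 11: leading byte 0xED = 11101101 → 3-byte char #4 = ED 8A AD.
Offset 14: leading byte 0xF0 = 11110000 → 4-byte char #5 = F0 90 8D 85.
Offset 18: leading byte 0xEE = 11101110 → 3-byte char #6 = EE 92 8D.
Offset 21: leading byte 0xE6 = 11100110 → 3-byte char #7 = E6 AB 98.
Leading byte 0xE6 = 11100110 matches 1110xxxx → 3-byte sequence.
Byte 1: 0xE6 = 11100110, payload 0110 (4 bits).
Byte 2: 0xAB = 10101011 (10xxxxxx ✓), payload 101011.
Byte 3: 0x98 = 10011000 (10xxxxxx ✓), payload 011000.
Concatenate: 0110101011011000 = 0x6AD8 (16 bits → U+6AD8).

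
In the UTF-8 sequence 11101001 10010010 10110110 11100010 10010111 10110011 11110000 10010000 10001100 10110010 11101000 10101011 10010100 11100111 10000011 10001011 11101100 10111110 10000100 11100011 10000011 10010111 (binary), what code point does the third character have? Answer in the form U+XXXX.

U+10332

Offset 0: leading byte 0xE9 = 11101001 → 3-byte char #1 = E9 92 B6.
Offset 3: leading byte 0xE2 = 11100010 → 3-byte char #2 = E2 97 B3.
Offset 6: leading byte 0xF0 = 11110000 → 4-byte char #3 = F0 90 8C B2.
Leading byte 0xF0 = 11110000 matches 11110xxx → 4-byte sequence.
Byte 1: 0xF0 = 11110000, payload 000 (3 bits).
Byte 2: 0x90 = 10010000 (10xxxxxx ✓), payload 010000.
Byte 3: 0x8C = 10001100 (10xxxxxx ✓), payload 001100.
Byte 4: 0xB2 = 10110010 (10xxxxxx ✓), payload 110010.
Concatenate: 000010000001100110010 = 0x10332 (21 bits → U+10332).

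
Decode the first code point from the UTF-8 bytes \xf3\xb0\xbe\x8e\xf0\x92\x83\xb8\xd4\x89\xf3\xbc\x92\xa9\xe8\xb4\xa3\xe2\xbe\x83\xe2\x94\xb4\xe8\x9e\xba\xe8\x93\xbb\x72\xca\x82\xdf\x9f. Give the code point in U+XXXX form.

Offset 0: leading byte 0xF3 = 11110011 → 4-byte char #1 = F3 B0 BE 8E.
Leading byte 0xF3 = 11110011 matches 11110xxx → 4-byte sequence.
Byte 1: 0xF3 = 11110011, payload 011 (3 bits).
Byte 2: 0xB0 = 10110000 (10xxxxxx ✓), payload 110000.
Byte 3: 0xBE = 10111110 (10xxxxxx ✓), payload 111110.
Byte 4: 0x8E = 10001110 (10xxxxxx ✓), payload 001110.
Concatenate: 011110000111110001110 = 0xF0F8E (21 bits → U+F0F8E).

U+F0F8E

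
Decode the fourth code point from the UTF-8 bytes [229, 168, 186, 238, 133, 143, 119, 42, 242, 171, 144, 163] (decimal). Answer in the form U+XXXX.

Offset 0: leading byte 0xE5 = 11100101 → 3-byte char #1 = E5 A8 BA.
Offset 3: leading byte 0xEE = 11101110 → 3-byte char #2 = EE 85 8F.
Offset 6: leading byte 0x77 = 01110111 → 1-byte char #3 = 77.
Offset 7: leading byte 0x2A = 00101010 → 1-byte char #4 = 2A.
Leading byte 0x2A = 00101010 matches 0xxxxxxx → 1-byte sequence.
Byte 1: 0x2A = 00101010, payload 0101010 (7 bits).
Concatenate: 0101010 = 0x2A (7 bits → U+002A).

U+002A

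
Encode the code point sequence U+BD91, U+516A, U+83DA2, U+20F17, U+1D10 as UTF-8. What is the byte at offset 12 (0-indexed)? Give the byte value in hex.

0xBC

U+BD91 → 3-byte form EB B6 91 at offsets 0–2.
U+516A → 3-byte form E5 85 AA at offsets 3–5.
U+83DA2 → 4-byte form F2 83 B6 A2 at offsets 6–9.
U+20F17 → 4-byte form F0 A0 BC 97 at offsets 10–13.
Offset 12 falls in char 4's range; it's byte 3 of F0 A0 BC 97 = 0xBC.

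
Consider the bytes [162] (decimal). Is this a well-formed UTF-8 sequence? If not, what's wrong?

invalid (continuation byte with no leading byte)

Byte 0xA2 = 10100010 has the form 10xxxxxx — a continuation byte — but there is no preceding leading byte.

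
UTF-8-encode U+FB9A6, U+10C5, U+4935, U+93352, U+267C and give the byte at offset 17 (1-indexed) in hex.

0xBC

1-indexed offset 17 is 0-indexed offset 16.
U+FB9A6 → 4-byte form F3 BB A6 A6 at offsets 0–3.
U+10C5 → 3-byte form E1 83 85 at offsets 4–6.
U+4935 → 3-byte form E4 A4 B5 at offsets 7–9.
U+93352 → 4-byte form F2 93 8D 92 at offsets 10–13.
U+267C → 3-byte form E2 99 BC at offsets 14–16.
Offset 16 falls in char 5's range; it's byte 3 of E2 99 BC = 0xBC.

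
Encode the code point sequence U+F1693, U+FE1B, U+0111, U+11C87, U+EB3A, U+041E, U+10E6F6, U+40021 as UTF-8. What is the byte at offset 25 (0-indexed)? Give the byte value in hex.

0xA1

U+F1693 → 4-byte form F3 B1 9A 93 at offsets 0–3.
U+FE1B → 3-byte form EF B8 9B at offsets 4–6.
U+0111 → 2-byte form C4 91 at offsets 7–8.
U+11C87 → 4-byte form F0 91 B2 87 at offsets 9–12.
U+EB3A → 3-byte form EE AC BA at offsets 13–15.
U+041E → 2-byte form D0 9E at offsets 16–17.
U+10E6F6 → 4-byte form F4 8E 9B B6 at offsets 18–21.
U+40021 → 4-byte form F1 80 80 A1 at offsets 22–25.
Offset 25 falls in char 8's range; it's byte 4 of F1 80 80 A1 = 0xA1.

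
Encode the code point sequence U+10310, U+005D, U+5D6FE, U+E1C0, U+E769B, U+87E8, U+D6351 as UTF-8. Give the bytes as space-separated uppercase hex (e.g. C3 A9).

F0 90 8C 90 5D F1 9D 9B BE EE 87 80 F3 A7 9A 9B E8 9F A8 F3 96 8D 91

U+10310: 4-byte form → F0 90 8C 90.
U+005D: 1-byte form → 5D.
U+5D6FE: 4-byte form → F1 9D 9B BE.
U+E1C0: 3-byte form → EE 87 80.
U+E769B: 4-byte form → F3 A7 9A 9B.
U+87E8: 3-byte form → E8 9F A8.
U+D6351: 4-byte form → F3 96 8D 91.
Concatenated (23 bytes): F0 90 8C 90 5D F1 9D 9B BE EE 87 80 F3 A7 9A 9B E8 9F A8 F3 96 8D 91.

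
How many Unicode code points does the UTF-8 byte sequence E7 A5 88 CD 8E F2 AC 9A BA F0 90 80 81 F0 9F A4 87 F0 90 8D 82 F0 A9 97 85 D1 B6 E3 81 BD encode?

Byte at offset 0: 0xE7 = 11100111 → 3-byte char (#1). Advance 3.
Byte at offset 3: 0xCD = 11001101 → 2-byte char (#2). Advance 2.
Byte at offset 5: 0xF2 = 11110010 → 4-byte char (#3). Advance 4.
Byte at offset 9: 0xF0 = 11110000 → 4-byte char (#4). Advance 4.
Byte at offset 13: 0xF0 = 11110000 → 4-byte char (#5). Advance 4.
Byte at offset 17: 0xF0 = 11110000 → 4-byte char (#6). Advance 4.
Byte at offset 21: 0xF0 = 11110000 → 4-byte char (#7). Advance 4.
Byte at offset 25: 0xD1 = 11010001 → 2-byte char (#8). Advance 2.
Byte at offset 27: 0xE3 = 11100011 → 3-byte char (#9). Advance 3.
Reached end at offset 30 after 9 code points.

9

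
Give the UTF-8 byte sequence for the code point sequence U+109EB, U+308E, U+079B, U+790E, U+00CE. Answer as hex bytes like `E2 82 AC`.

U+109EB: 4-byte form → F0 90 A7 AB.
U+308E: 3-byte form → E3 82 8E.
U+079B: 2-byte form → DE 9B.
U+790E: 3-byte form → E7 A4 8E.
U+00CE: 2-byte form → C3 8E.
Concatenated (14 bytes): F0 90 A7 AB E3 82 8E DE 9B E7 A4 8E C3 8E.

F0 90 A7 AB E3 82 8E DE 9B E7 A4 8E C3 8E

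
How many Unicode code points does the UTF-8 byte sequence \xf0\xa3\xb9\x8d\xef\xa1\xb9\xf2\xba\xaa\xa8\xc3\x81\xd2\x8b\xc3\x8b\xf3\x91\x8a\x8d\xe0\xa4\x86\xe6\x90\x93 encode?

9

Byte at offset 0: 0xF0 = 11110000 → 4-byte char (#1). Advance 4.
Byte at offset 4: 0xEF = 11101111 → 3-byte char (#2). Advance 3.
Byte at offset 7: 0xF2 = 11110010 → 4-byte char (#3). Advance 4.
Byte at offset 11: 0xC3 = 11000011 → 2-byte char (#4). Advance 2.
Byte at offset 13: 0xD2 = 11010010 → 2-byte char (#5). Advance 2.
Byte at offset 15: 0xC3 = 11000011 → 2-byte char (#6). Advance 2.
Byte at offset 17: 0xF3 = 11110011 → 4-byte char (#7). Advance 4.
Byte at offset 21: 0xE0 = 11100000 → 3-byte char (#8). Advance 3.
Byte at offset 24: 0xE6 = 11100110 → 3-byte char (#9). Advance 3.
Reached end at offset 27 after 9 code points.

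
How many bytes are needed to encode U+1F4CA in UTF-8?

4

U+1F4CA = 0x1F4CA. UTF-8 uses 1 byte below 0x80, 2 below 0x800, 3 below 0x10000, 4 up to 0x10FFFF. 0x1F4CA is in U+10000–U+10FFFF → 4 bytes.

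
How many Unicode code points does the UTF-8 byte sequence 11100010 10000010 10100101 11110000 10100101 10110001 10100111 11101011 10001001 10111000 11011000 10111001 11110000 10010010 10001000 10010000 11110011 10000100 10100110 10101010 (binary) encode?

Byte at offset 0: 0xE2 = 11100010 → 3-byte char (#1). Advance 3.
Byte at offset 3: 0xF0 = 11110000 → 4-byte char (#2). Advance 4.
Byte at offset 7: 0xEB = 11101011 → 3-byte char (#3). Advance 3.
Byte at offset 10: 0xD8 = 11011000 → 2-byte char (#4). Advance 2.
Byte at offset 12: 0xF0 = 11110000 → 4-byte char (#5). Advance 4.
Byte at offset 16: 0xF3 = 11110011 → 4-byte char (#6). Advance 4.
Reached end at offset 20 after 6 code points.

6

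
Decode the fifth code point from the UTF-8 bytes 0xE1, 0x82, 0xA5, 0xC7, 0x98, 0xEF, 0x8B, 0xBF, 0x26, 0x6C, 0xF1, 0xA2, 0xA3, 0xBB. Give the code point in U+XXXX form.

U+006C

Offset 0: leading byte 0xE1 = 11100001 → 3-byte char #1 = E1 82 A5.
Offset 3: leading byte 0xC7 = 11000111 → 2-byte char #2 = C7 98.
Offset 5: leading byte 0xEF = 11101111 → 3-byte char #3 = EF 8B BF.
Offset 8: leading byte 0x26 = 00100110 → 1-byte char #4 = 26.
Offset 9: leading byte 0x6C = 01101100 → 1-byte char #5 = 6C.
Leading byte 0x6C = 01101100 matches 0xxxxxxx → 1-byte sequence.
Byte 1: 0x6C = 01101100, payload 1101100 (7 bits).
Concatenate: 1101100 = 0x6C (7 bits → U+006C).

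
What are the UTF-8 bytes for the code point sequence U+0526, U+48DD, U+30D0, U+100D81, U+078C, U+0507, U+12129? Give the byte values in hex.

U+0526: 2-byte form → D4 A6.
U+48DD: 3-byte form → E4 A3 9D.
U+30D0: 3-byte form → E3 83 90.
U+100D81: 4-byte form → F4 80 B6 81.
U+078C: 2-byte form → DE 8C.
U+0507: 2-byte form → D4 87.
U+12129: 4-byte form → F0 92 84 A9.
Concatenated (20 bytes): D4 A6 E4 A3 9D E3 83 90 F4 80 B6 81 DE 8C D4 87 F0 92 84 A9.

D4 A6 E4 A3 9D E3 83 90 F4 80 B6 81 DE 8C D4 87 F0 92 84 A9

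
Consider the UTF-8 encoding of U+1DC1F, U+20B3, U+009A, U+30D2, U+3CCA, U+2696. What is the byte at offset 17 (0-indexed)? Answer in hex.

0x96

U+1DC1F → 4-byte form F0 9D B0 9F at offsets 0–3.
U+20B3 → 3-byte form E2 82 B3 at offsets 4–6.
U+009A → 2-byte form C2 9A at offsets 7–8.
U+30D2 → 3-byte form E3 83 92 at offsets 9–11.
U+3CCA → 3-byte form E3 B3 8A at offsets 12–14.
U+2696 → 3-byte form E2 9A 96 at offsets 15–17.
Offset 17 falls in char 6's range; it's byte 3 of E2 9A 96 = 0x96.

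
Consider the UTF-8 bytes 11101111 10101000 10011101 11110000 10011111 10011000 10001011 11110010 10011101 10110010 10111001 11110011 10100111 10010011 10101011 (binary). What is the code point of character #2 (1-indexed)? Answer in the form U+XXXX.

U+1F60B

Offset 0: leading byte 0xEF = 11101111 → 3-byte char #1 = EF A8 9D.
Offset 3: leading byte 0xF0 = 11110000 → 4-byte char #2 = F0 9F 98 8B.
Leading byte 0xF0 = 11110000 matches 11110xxx → 4-byte sequence.
Byte 1: 0xF0 = 11110000, payload 000 (3 bits).
Byte 2: 0x9F = 10011111 (10xxxxxx ✓), payload 011111.
Byte 3: 0x98 = 10011000 (10xxxxxx ✓), payload 011000.
Byte 4: 0x8B = 10001011 (10xxxxxx ✓), payload 001011.
Concatenate: 000011111011000001011 = 0x1F60B (21 bits → U+1F60B).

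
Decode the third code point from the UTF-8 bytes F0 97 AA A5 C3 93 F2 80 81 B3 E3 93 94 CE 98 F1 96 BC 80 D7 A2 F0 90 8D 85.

U+80073

Offset 0: leading byte 0xF0 = 11110000 → 4-byte char #1 = F0 97 AA A5.
Offset 4: leading byte 0xC3 = 11000011 → 2-byte char #2 = C3 93.
Offset 6: leading byte 0xF2 = 11110010 → 4-byte char #3 = F2 80 81 B3.
Leading byte 0xF2 = 11110010 matches 11110xxx → 4-byte sequence.
Byte 1: 0xF2 = 11110010, payload 010 (3 bits).
Byte 2: 0x80 = 10000000 (10xxxxxx ✓), payload 000000.
Byte 3: 0x81 = 10000001 (10xxxxxx ✓), payload 000001.
Byte 4: 0xB3 = 10110011 (10xxxxxx ✓), payload 110011.
Concatenate: 010000000000001110011 = 0x80073 (21 bits → U+80073).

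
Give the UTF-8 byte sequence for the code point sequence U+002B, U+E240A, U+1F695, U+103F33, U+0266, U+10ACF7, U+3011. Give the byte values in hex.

U+002B: 1-byte form → 2B.
U+E240A: 4-byte form → F3 A2 90 8A.
U+1F695: 4-byte form → F0 9F 9A 95.
U+103F33: 4-byte form → F4 83 BC B3.
U+0266: 2-byte form → C9 A6.
U+10ACF7: 4-byte form → F4 8A B3 B7.
U+3011: 3-byte form → E3 80 91.
Concatenated (22 bytes): 2B F3 A2 90 8A F0 9F 9A 95 F4 83 BC B3 C9 A6 F4 8A B3 B7 E3 80 91.

2B F3 A2 90 8A F0 9F 9A 95 F4 83 BC B3 C9 A6 F4 8A B3 B7 E3 80 91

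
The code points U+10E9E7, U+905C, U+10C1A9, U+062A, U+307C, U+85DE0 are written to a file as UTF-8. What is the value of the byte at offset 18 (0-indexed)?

0xB7

U+10E9E7 → 4-byte form F4 8E A7 A7 at offsets 0–3.
U+905C → 3-byte form E9 81 9C at offsets 4–6.
U+10C1A9 → 4-byte form F4 8C 86 A9 at offsets 7–10.
U+062A → 2-byte form D8 AA at offsets 11–12.
U+307C → 3-byte form E3 81 BC at offsets 13–15.
U+85DE0 → 4-byte form F2 85 B7 A0 at offsets 16–19.
Offset 18 falls in char 6's range; it's byte 3 of F2 85 B7 A0 = 0xB7.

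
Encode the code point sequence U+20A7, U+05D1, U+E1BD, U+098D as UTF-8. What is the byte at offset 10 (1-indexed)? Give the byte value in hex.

1-indexed offset 10 is 0-indexed offset 9.
U+20A7 → 3-byte form E2 82 A7 at offsets 0–2.
U+05D1 → 2-byte form D7 91 at offsets 3–4.
U+E1BD → 3-byte form EE 86 BD at offsets 5–7.
U+098D → 3-byte form E0 A6 8D at offsets 8–10.
Offset 9 falls in char 4's range; it's byte 2 of E0 A6 8D = 0xA6.

0xA6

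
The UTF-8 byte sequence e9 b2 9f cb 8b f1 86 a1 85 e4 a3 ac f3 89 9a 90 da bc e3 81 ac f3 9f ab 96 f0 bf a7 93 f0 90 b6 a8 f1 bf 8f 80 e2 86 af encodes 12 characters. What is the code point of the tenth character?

U+10DA8

Offset 0: leading byte 0xE9 = 11101001 → 3-byte char #1 = E9 B2 9F.
Offset 3: leading byte 0xCB = 11001011 → 2-byte char #2 = CB 8B.
Offset 5: leading byte 0xF1 = 11110001 → 4-byte char #3 = F1 86 A1 85.
Offset 9: leading byte 0xE4 = 11100100 → 3-byte char #4 = E4 A3 AC.
Offset 12: leading byte 0xF3 = 11110011 → 4-byte char #5 = F3 89 9A 90.
Offset 16: leading byte 0xDA = 11011010 → 2-byte char #6 = DA BC.
Offset 18: leading byte 0xE3 = 11100011 → 3-byte char #7 = E3 81 AC.
Offset 21: leading byte 0xF3 = 11110011 → 4-byte char #8 = F3 9F AB 96.
Offset 25: leading byte 0xF0 = 11110000 → 4-byte char #9 = F0 BF A7 93.
Offset 29: leading byte 0xF0 = 11110000 → 4-byte char #10 = F0 90 B6 A8.
Leading byte 0xF0 = 11110000 matches 11110xxx → 4-byte sequence.
Byte 1: 0xF0 = 11110000, payload 000 (3 bits).
Byte 2: 0x90 = 10010000 (10xxxxxx ✓), payload 010000.
Byte 3: 0xB6 = 10110110 (10xxxxxx ✓), payload 110110.
Byte 4: 0xA8 = 10101000 (10xxxxxx ✓), payload 101000.
Concatenate: 000010000110110101000 = 0x10DA8 (21 bits → U+10DA8).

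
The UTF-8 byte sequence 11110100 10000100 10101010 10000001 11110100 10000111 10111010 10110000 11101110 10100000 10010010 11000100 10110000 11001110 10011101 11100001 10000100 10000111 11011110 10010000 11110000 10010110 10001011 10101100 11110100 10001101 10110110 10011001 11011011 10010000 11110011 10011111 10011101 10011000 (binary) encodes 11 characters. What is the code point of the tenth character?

U+06D0

Offset 0: leading byte 0xF4 = 11110100 → 4-byte char #1 = F4 84 AA 81.
Offset 4: leading byte 0xF4 = 11110100 → 4-byte char #2 = F4 87 BA B0.
Offset 8: leading byte 0xEE = 11101110 → 3-byte char #3 = EE A0 92.
Offset 11: leading byte 0xC4 = 11000100 → 2-byte char #4 = C4 B0.
Offset 13: leading byte 0xCE = 11001110 → 2-byte char #5 = CE 9D.
Offset 15: leading byte 0xE1 = 11100001 → 3-byte char #6 = E1 84 87.
Offset 18: leading byte 0xDE = 11011110 → 2-byte char #7 = DE 90.
Offset 20: leading byte 0xF0 = 11110000 → 4-byte char #8 = F0 96 8B AC.
Offset 24: leading byte 0xF4 = 11110100 → 4-byte char #9 = F4 8D B6 99.
Offset 28: leading byte 0xDB = 11011011 → 2-byte char #10 = DB 90.
Leading byte 0xDB = 11011011 matches 110xxxxx → 2-byte sequence.
Byte 1: 0xDB = 11011011, payload 11011 (5 bits).
Byte 2: 0x90 = 10010000 (10xxxxxx ✓), payload 010000.
Concatenate: 11011010000 = 0x6D0 (11 bits → U+06D0).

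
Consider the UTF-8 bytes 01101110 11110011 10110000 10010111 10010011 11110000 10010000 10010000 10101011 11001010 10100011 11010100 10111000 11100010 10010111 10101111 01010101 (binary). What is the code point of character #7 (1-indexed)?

U+0055

Offset 0: leading byte 0x6E = 01101110 → 1-byte char #1 = 6E.
Offset 1: leading byte 0xF3 = 11110011 → 4-byte char #2 = F3 B0 97 93.
Offset 5: leading byte 0xF0 = 11110000 → 4-byte char #3 = F0 90 90 AB.
Offset 9: leading byte 0xCA = 11001010 → 2-byte char #4 = CA A3.
Offset 11: leading byte 0xD4 = 11010100 → 2-byte char #5 = D4 B8.
Offset 13: leading byte 0xE2 = 11100010 → 3-byte char #6 = E2 97 AF.
Offset 16: leading byte 0x55 = 01010101 → 1-byte char #7 = 55.
Leading byte 0x55 = 01010101 matches 0xxxxxxx → 1-byte sequence.
Byte 1: 0x55 = 01010101, payload 1010101 (7 bits).
Concatenate: 1010101 = 0x55 (7 bits → U+0055).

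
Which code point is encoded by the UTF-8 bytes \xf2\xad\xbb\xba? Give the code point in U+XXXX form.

Leading byte 0xF2 = 11110010 matches 11110xxx → 4-byte sequence.
Byte 1: 0xF2 = 11110010, payload 010 (3 bits).
Byte 2: 0xAD = 10101101 (10xxxxxx ✓), payload 101101.
Byte 3: 0xBB = 10111011 (10xxxxxx ✓), payload 111011.
Byte 4: 0xBA = 10111010 (10xxxxxx ✓), payload 111010.
Concatenate: 010101101111011111010 = 0xADEFA (21 bits → U+ADEFA).

U+ADEFA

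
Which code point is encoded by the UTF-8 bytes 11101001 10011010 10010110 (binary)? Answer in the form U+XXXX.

U+9696

Leading byte 0xE9 = 11101001 matches 1110xxxx → 3-byte sequence.
Byte 1: 0xE9 = 11101001, payload 1001 (4 bits).
Byte 2: 0x9A = 10011010 (10xxxxxx ✓), payload 011010.
Byte 3: 0x96 = 10010110 (10xxxxxx ✓), payload 010110.
Concatenate: 1001011010010110 = 0x9696 (16 bits → U+9696).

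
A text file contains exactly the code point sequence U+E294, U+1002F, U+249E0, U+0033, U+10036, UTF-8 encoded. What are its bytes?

U+E294: 3-byte form → EE 8A 94.
U+1002F: 4-byte form → F0 90 80 AF.
U+249E0: 4-byte form → F0 A4 A7 A0.
U+0033: 1-byte form → 33.
U+10036: 4-byte form → F0 90 80 B6.
Concatenated (16 bytes): EE 8A 94 F0 90 80 AF F0 A4 A7 A0 33 F0 90 80 B6.

EE 8A 94 F0 90 80 AF F0 A4 A7 A0 33 F0 90 80 B6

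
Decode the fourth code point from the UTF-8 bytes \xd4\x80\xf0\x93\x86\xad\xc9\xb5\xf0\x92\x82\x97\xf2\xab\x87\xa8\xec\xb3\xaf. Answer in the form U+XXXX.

Offset 0: leading byte 0xD4 = 11010100 → 2-byte char #1 = D4 80.
Offset 2: leading byte 0xF0 = 11110000 → 4-byte char #2 = F0 93 86 AD.
Offset 6: leading byte 0xC9 = 11001001 → 2-byte char #3 = C9 B5.
Offset 8: leading byte 0xF0 = 11110000 → 4-byte char #4 = F0 92 82 97.
Leading byte 0xF0 = 11110000 matches 11110xxx → 4-byte sequence.
Byte 1: 0xF0 = 11110000, payload 000 (3 bits).
Byte 2: 0x92 = 10010010 (10xxxxxx ✓), payload 010010.
Byte 3: 0x82 = 10000010 (10xxxxxx ✓), payload 000010.
Byte 4: 0x97 = 10010111 (10xxxxxx ✓), payload 010111.
Concatenate: 000010010000010010111 = 0x12097 (21 bits → U+12097).

U+12097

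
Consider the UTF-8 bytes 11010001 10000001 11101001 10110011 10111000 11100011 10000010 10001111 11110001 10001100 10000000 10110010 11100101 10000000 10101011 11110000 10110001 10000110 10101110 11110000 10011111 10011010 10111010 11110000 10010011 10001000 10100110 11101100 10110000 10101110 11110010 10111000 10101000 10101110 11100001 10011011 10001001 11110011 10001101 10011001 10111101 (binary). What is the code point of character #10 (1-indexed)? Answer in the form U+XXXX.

U+B8A2E

Offset 0: leading byte 0xD1 = 11010001 → 2-byte char #1 = D1 81.
Offset 2: leading byte 0xE9 = 11101001 → 3-byte char #2 = E9 B3 B8.
Offset 5: leading byte 0xE3 = 11100011 → 3-byte char #3 = E3 82 8F.
Offset 8: leading byte 0xF1 = 11110001 → 4-byte char #4 = F1 8C 80 B2.
Offset 12: leading byte 0xE5 = 11100101 → 3-byte char #5 = E5 80 AB.
Offset 15: leading byte 0xF0 = 11110000 → 4-byte char #6 = F0 B1 86 AE.
Offset 19: leading byte 0xF0 = 11110000 → 4-byte char #7 = F0 9F 9A BA.
Offset 23: leading byte 0xF0 = 11110000 → 4-byte char #8 = F0 93 88 A6.
Offset 27: leading byte 0xEC = 11101100 → 3-byte char #9 = EC B0 AE.
Offset 30: leading byte 0xF2 = 11110010 → 4-byte char #10 = F2 B8 A8 AE.
Leading byte 0xF2 = 11110010 matches 11110xxx → 4-byte sequence.
Byte 1: 0xF2 = 11110010, payload 010 (3 bits).
Byte 2: 0xB8 = 10111000 (10xxxxxx ✓), payload 111000.
Byte 3: 0xA8 = 10101000 (10xxxxxx ✓), payload 101000.
Byte 4: 0xAE = 10101110 (10xxxxxx ✓), payload 101110.
Concatenate: 010111000101000101110 = 0xB8A2E (21 bits → U+B8A2E).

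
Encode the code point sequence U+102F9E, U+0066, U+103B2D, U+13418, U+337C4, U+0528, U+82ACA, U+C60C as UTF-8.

U+102F9E: 4-byte form → F4 82 BE 9E.
U+0066: 1-byte form → 66.
U+103B2D: 4-byte form → F4 83 AC AD.
U+13418: 4-byte form → F0 93 90 98.
U+337C4: 4-byte form → F0 B3 9F 84.
U+0528: 2-byte form → D4 A8.
U+82ACA: 4-byte form → F2 82 AB 8A.
U+C60C: 3-byte form → EC 98 8C.
Concatenated (26 bytes): F4 82 BE 9E 66 F4 83 AC AD F0 93 90 98 F0 B3 9F 84 D4 A8 F2 82 AB 8A EC 98 8C.

F4 82 BE 9E 66 F4 83 AC AD F0 93 90 98 F0 B3 9F 84 D4 A8 F2 82 AB 8A EC 98 8C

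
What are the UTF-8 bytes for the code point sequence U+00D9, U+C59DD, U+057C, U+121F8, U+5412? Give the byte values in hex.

U+00D9: 2-byte form → C3 99.
U+C59DD: 4-byte form → F3 85 A7 9D.
U+057C: 2-byte form → D5 BC.
U+121F8: 4-byte form → F0 92 87 B8.
U+5412: 3-byte form → E5 90 92.
Concatenated (15 bytes): C3 99 F3 85 A7 9D D5 BC F0 92 87 B8 E5 90 92.

C3 99 F3 85 A7 9D D5 BC F0 92 87 B8 E5 90 92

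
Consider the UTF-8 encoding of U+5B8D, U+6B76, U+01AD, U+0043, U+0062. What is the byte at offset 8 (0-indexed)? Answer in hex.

U+5B8D → 3-byte form E5 AE 8D at offsets 0–2.
U+6B76 → 3-byte form E6 AD B6 at offsets 3–5.
U+01AD → 2-byte form C6 AD at offsets 6–7.
U+0043 → 1-byte form 43 at offsets 8–8.
Offset 8 falls in char 4's range; it's byte 1 of 43 = 0x43.

0x43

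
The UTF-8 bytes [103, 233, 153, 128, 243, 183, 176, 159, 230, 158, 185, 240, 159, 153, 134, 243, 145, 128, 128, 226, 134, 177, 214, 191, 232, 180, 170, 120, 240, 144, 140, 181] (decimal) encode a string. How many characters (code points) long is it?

11

Byte at offset 0: 0x67 = 01100111 → 1-byte char (#1). Advance 1.
Byte at offset 1: 0xE9 = 11101001 → 3-byte char (#2). Advance 3.
Byte at offset 4: 0xF3 = 11110011 → 4-byte char (#3). Advance 4.
Byte at offset 8: 0xE6 = 11100110 → 3-byte char (#4). Advance 3.
Byte at offset 11: 0xF0 = 11110000 → 4-byte char (#5). Advance 4.
Byte at offset 15: 0xF3 = 11110011 → 4-byte char (#6). Advance 4.
Byte at offset 19: 0xE2 = 11100010 → 3-byte char (#7). Advance 3.
Byte at offset 22: 0xD6 = 11010110 → 2-byte char (#8). Advance 2.
Byte at offset 24: 0xE8 = 11101000 → 3-byte char (#9). Advance 3.
Byte at offset 27: 0x78 = 01111000 → 1-byte char (#10). Advance 1.
Byte at offset 28: 0xF0 = 11110000 → 4-byte char (#11). Advance 4.
Reached end at offset 32 after 11 code points.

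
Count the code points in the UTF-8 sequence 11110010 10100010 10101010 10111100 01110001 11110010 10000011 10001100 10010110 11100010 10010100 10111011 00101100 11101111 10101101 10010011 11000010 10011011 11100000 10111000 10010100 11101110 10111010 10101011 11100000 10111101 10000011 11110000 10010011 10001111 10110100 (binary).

Byte at offset 0: 0xF2 = 11110010 → 4-byte char (#1). Advance 4.
Byte at offset 4: 0x71 = 01110001 → 1-byte char (#2). Advance 1.
Byte at offset 5: 0xF2 = 11110010 → 4-byte char (#3). Advance 4.
Byte at offset 9: 0xE2 = 11100010 → 3-byte char (#4). Advance 3.
Byte at offset 12: 0x2C = 00101100 → 1-byte char (#5). Advance 1.
Byte at offset 13: 0xEF = 11101111 → 3-byte char (#6). Advance 3.
Byte at offset 16: 0xC2 = 11000010 → 2-byte char (#7). Advance 2.
Byte at offset 18: 0xE0 = 11100000 → 3-byte char (#8). Advance 3.
Byte at offset 21: 0xEE = 11101110 → 3-byte char (#9). Advance 3.
Byte at offset 24: 0xE0 = 11100000 → 3-byte char (#10). Advance 3.
Byte at offset 27: 0xF0 = 11110000 → 4-byte char (#11). Advance 4.
Reached end at offset 31 after 11 code points.

11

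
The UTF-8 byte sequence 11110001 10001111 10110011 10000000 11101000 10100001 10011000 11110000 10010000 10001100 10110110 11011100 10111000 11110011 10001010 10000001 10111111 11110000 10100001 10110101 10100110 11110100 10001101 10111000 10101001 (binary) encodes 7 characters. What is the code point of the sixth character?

U+21D66

Offset 0: leading byte 0xF1 = 11110001 → 4-byte char #1 = F1 8F B3 80.
Offset 4: leading byte 0xE8 = 11101000 → 3-byte char #2 = E8 A1 98.
Offset 7: leading byte 0xF0 = 11110000 → 4-byte char #3 = F0 90 8C B6.
Offset 11: leading byte 0xDC = 11011100 → 2-byte char #4 = DC B8.
Offset 13: leading byte 0xF3 = 11110011 → 4-byte char #5 = F3 8A 81 BF.
Offset 17: leading byte 0xF0 = 11110000 → 4-byte char #6 = F0 A1 B5 A6.
Leading byte 0xF0 = 11110000 matches 11110xxx → 4-byte sequence.
Byte 1: 0xF0 = 11110000, payload 000 (3 bits).
Byte 2: 0xA1 = 10100001 (10xxxxxx ✓), payload 100001.
Byte 3: 0xB5 = 10110101 (10xxxxxx ✓), payload 110101.
Byte 4: 0xA6 = 10100110 (10xxxxxx ✓), payload 100110.
Concatenate: 000100001110101100110 = 0x21D66 (21 bits → U+21D66).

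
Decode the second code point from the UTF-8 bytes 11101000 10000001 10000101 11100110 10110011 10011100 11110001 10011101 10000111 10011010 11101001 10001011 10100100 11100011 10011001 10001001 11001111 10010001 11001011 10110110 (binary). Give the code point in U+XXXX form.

Offset 0: leading byte 0xE8 = 11101000 → 3-byte char #1 = E8 81 85.
Offset 3: leading byte 0xE6 = 11100110 → 3-byte char #2 = E6 B3 9C.
Leading byte 0xE6 = 11100110 matches 1110xxxx → 3-byte sequence.
Byte 1: 0xE6 = 11100110, payload 0110 (4 bits).
Byte 2: 0xB3 = 10110011 (10xxxxxx ✓), payload 110011.
Byte 3: 0x9C = 10011100 (10xxxxxx ✓), payload 011100.
Concatenate: 0110110011011100 = 0x6CDC (16 bits → U+6CDC).

U+6CDC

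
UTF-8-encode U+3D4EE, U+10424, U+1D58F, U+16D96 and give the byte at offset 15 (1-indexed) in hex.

0xB6

1-indexed offset 15 is 0-indexed offset 14.
U+3D4EE → 4-byte form F0 BD 93 AE at offsets 0–3.
U+10424 → 4-byte form F0 90 90 A4 at offsets 4–7.
U+1D58F → 4-byte form F0 9D 96 8F at offsets 8–11.
U+16D96 → 4-byte form F0 96 B6 96 at offsets 12–15.
Offset 14 falls in char 4's range; it's byte 3 of F0 96 B6 96 = 0xB6.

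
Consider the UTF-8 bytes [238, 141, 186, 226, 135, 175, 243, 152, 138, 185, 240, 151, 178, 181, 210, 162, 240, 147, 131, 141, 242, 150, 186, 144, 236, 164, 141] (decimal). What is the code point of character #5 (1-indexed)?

Offset 0: leading byte 0xEE = 11101110 → 3-byte char #1 = EE 8D BA.
Offset 3: leading byte 0xE2 = 11100010 → 3-byte char #2 = E2 87 AF.
Offset 6: leading byte 0xF3 = 11110011 → 4-byte char #3 = F3 98 8A B9.
Offset 10: leading byte 0xF0 = 11110000 → 4-byte char #4 = F0 97 B2 B5.
Offset 14: leading byte 0xD2 = 11010010 → 2-byte char #5 = D2 A2.
Leading byte 0xD2 = 11010010 matches 110xxxxx → 2-byte sequence.
Byte 1: 0xD2 = 11010010, payload 10010 (5 bits).
Byte 2: 0xA2 = 10100010 (10xxxxxx ✓), payload 100010.
Concatenate: 10010100010 = 0x4A2 (11 bits → U+04A2).

U+04A2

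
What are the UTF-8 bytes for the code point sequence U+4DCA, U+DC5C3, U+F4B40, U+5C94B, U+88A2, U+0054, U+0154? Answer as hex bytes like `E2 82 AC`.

E4 B7 8A F3 9C 97 83 F3 B4 AD 80 F1 9C A5 8B E8 A2 A2 54 C5 94

U+4DCA: 3-byte form → E4 B7 8A.
U+DC5C3: 4-byte form → F3 9C 97 83.
U+F4B40: 4-byte form → F3 B4 AD 80.
U+5C94B: 4-byte form → F1 9C A5 8B.
U+88A2: 3-byte form → E8 A2 A2.
U+0054: 1-byte form → 54.
U+0154: 2-byte form → C5 94.
Concatenated (21 bytes): E4 B7 8A F3 9C 97 83 F3 B4 AD 80 F1 9C A5 8B E8 A2 A2 54 C5 94.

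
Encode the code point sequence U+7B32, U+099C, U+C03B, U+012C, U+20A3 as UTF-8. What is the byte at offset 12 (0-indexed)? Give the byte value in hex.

U+7B32 → 3-byte form E7 AC B2 at offsets 0–2.
U+099C → 3-byte form E0 A6 9C at offsets 3–5.
U+C03B → 3-byte form EC 80 BB at offsets 6–8.
U+012C → 2-byte form C4 AC at offsets 9–10.
U+20A3 → 3-byte form E2 82 A3 at offsets 11–13.
Offset 12 falls in char 5's range; it's byte 2 of E2 82 A3 = 0x82.

0x82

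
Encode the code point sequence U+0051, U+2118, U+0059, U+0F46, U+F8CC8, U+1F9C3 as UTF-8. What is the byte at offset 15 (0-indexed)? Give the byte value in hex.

U+0051 → 1-byte form 51 at offsets 0–0.
U+2118 → 3-byte form E2 84 98 at offsets 1–3.
U+0059 → 1-byte form 59 at offsets 4–4.
U+0F46 → 3-byte form E0 BD 86 at offsets 5–7.
U+F8CC8 → 4-byte form F3 B8 B3 88 at offsets 8–11.
U+1F9C3 → 4-byte form F0 9F A7 83 at offsets 12–15.
Offset 15 falls in char 6's range; it's byte 4 of F0 9F A7 83 = 0x83.

0x83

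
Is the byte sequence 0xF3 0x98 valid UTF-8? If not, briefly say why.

Leading byte 0xF3 = 11110011 → 4-byte form, but only 2 bytes are present.

invalid (sequence truncated)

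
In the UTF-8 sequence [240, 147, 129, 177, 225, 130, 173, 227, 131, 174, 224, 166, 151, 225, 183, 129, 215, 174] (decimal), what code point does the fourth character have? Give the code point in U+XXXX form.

U+0997

Offset 0: leading byte 0xF0 = 11110000 → 4-byte char #1 = F0 93 81 B1.
Offset 4: leading byte 0xE1 = 11100001 → 3-byte char #2 = E1 82 AD.
Offset 7: leading byte 0xE3 = 11100011 → 3-byte char #3 = E3 83 AE.
Offset 10: leading byte 0xE0 = 11100000 → 3-byte char #4 = E0 A6 97.
Leading byte 0xE0 = 11100000 matches 1110xxxx → 3-byte sequence.
Byte 1: 0xE0 = 11100000, payload 0000 (4 bits).
Byte 2: 0xA6 = 10100110 (10xxxxxx ✓), payload 100110.
Byte 3: 0x97 = 10010111 (10xxxxxx ✓), payload 010111.
Concatenate: 0000100110010111 = 0x997 (16 bits → U+0997).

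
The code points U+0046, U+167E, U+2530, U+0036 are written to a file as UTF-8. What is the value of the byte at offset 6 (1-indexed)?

1-indexed offset 6 is 0-indexed offset 5.
U+0046 → 1-byte form 46 at offsets 0–0.
U+167E → 3-byte form E1 99 BE at offsets 1–3.
U+2530 → 3-byte form E2 94 B0 at offsets 4–6.
Offset 5 falls in char 3's range; it's byte 2 of E2 94 B0 = 0x94.

0x94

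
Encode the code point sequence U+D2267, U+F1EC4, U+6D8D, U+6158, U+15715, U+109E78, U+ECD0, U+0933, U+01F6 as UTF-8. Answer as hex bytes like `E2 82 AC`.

F3 92 89 A7 F3 B1 BB 84 E6 B6 8D E6 85 98 F0 95 9C 95 F4 89 B9 B8 EE B3 90 E0 A4 B3 C7 B6

U+D2267: 4-byte form → F3 92 89 A7.
U+F1EC4: 4-byte form → F3 B1 BB 84.
U+6D8D: 3-byte form → E6 B6 8D.
U+6158: 3-byte form → E6 85 98.
U+15715: 4-byte form → F0 95 9C 95.
U+109E78: 4-byte form → F4 89 B9 B8.
U+ECD0: 3-byte form → EE B3 90.
U+0933: 3-byte form → E0 A4 B3.
U+01F6: 2-byte form → C7 B6.
Concatenated (30 bytes): F3 92 89 A7 F3 B1 BB 84 E6 B6 8D E6 85 98 F0 95 9C 95 F4 89 B9 B8 EE B3 90 E0 A4 B3 C7 B6.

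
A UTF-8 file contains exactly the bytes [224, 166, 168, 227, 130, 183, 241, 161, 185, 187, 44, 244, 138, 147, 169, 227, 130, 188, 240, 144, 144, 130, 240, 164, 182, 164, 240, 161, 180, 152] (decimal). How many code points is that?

9

Byte at offset 0: 0xE0 = 11100000 → 3-byte char (#1). Advance 3.
Byte at offset 3: 0xE3 = 11100011 → 3-byte char (#2). Advance 3.
Byte at offset 6: 0xF1 = 11110001 → 4-byte char (#3). Advance 4.
Byte at offset 10: 0x2C = 00101100 → 1-byte char (#4). Advance 1.
Byte at offset 11: 0xF4 = 11110100 → 4-byte char (#5). Advance 4.
Byte at offset 15: 0xE3 = 11100011 → 3-byte char (#6). Advance 3.
Byte at offset 18: 0xF0 = 11110000 → 4-byte char (#7). Advance 4.
Byte at offset 22: 0xF0 = 11110000 → 4-byte char (#8). Advance 4.
Byte at offset 26: 0xF0 = 11110000 → 4-byte char (#9). Advance 4.
Reached end at offset 30 after 9 code points.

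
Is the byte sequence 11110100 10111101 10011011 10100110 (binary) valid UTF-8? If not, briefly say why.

invalid (encodes a value above U+10FFFF)

Leading byte 0xF4 = 11110100 → 4-byte form.
Payload = 0x13D6E6, which exceeds U+10FFFF, the maximum Unicode code point. (Leading bytes F5–FF, or F4 followed by ≥ 0x90, are invalid.)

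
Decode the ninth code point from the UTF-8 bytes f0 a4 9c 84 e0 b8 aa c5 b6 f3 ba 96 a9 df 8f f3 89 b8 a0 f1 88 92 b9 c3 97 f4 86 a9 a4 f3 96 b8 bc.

U+106A64

Offset 0: leading byte 0xF0 = 11110000 → 4-byte char #1 = F0 A4 9C 84.
Offset 4: leading byte 0xE0 = 11100000 → 3-byte char #2 = E0 B8 AA.
Offset 7: leading byte 0xC5 = 11000101 → 2-byte char #3 = C5 B6.
Offset 9: leading byte 0xF3 = 11110011 → 4-byte char #4 = F3 BA 96 A9.
Offset 13: leading byte 0xDF = 11011111 → 2-byte char #5 = DF 8F.
Offset 15: leading byte 0xF3 = 11110011 → 4-byte char #6 = F3 89 B8 A0.
Offset 19: leading byte 0xF1 = 11110001 → 4-byte char #7 = F1 88 92 B9.
Offset 23: leading byte 0xC3 = 11000011 → 2-byte char #8 = C3 97.
Offset 25: leading byte 0xF4 = 11110100 → 4-byte char #9 = F4 86 A9 A4.
Leading byte 0xF4 = 11110100 matches 11110xxx → 4-byte sequence.
Byte 1: 0xF4 = 11110100, payload 100 (3 bits).
Byte 2: 0x86 = 10000110 (10xxxxxx ✓), payload 000110.
Byte 3: 0xA9 = 10101001 (10xxxxxx ✓), payload 101001.
Byte 4: 0xA4 = 10100100 (10xxxxxx ✓), payload 100100.
Concatenate: 100000110101001100100 = 0x106A64 (21 bits → U+106A64).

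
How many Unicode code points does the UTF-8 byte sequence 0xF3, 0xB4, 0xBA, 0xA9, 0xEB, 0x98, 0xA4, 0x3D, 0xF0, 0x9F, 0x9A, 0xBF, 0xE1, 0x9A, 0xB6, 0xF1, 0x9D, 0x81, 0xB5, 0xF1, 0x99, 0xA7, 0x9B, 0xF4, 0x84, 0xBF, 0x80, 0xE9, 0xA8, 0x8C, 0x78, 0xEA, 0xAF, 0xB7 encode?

Byte at offset 0: 0xF3 = 11110011 → 4-byte char (#1). Advance 4.
Byte at offset 4: 0xEB = 11101011 → 3-byte char (#2). Advance 3.
Byte at offset 7: 0x3D = 00111101 → 1-byte char (#3). Advance 1.
Byte at offset 8: 0xF0 = 11110000 → 4-byte char (#4). Advance 4.
Byte at offset 12: 0xE1 = 11100001 → 3-byte char (#5). Advance 3.
Byte at offset 15: 0xF1 = 11110001 → 4-byte char (#6). Advance 4.
Byte at offset 19: 0xF1 = 11110001 → 4-byte char (#7). Advance 4.
Byte at offset 23: 0xF4 = 11110100 → 4-byte char (#8). Advance 4.
Byte at offset 27: 0xE9 = 11101001 → 3-byte char (#9). Advance 3.
Byte at offset 30: 0x78 = 01111000 → 1-byte char (#10). Advance 1.
Byte at offset 31: 0xEA = 11101010 → 3-byte char (#11). Advance 3.
Reached end at offset 34 after 11 code points.

11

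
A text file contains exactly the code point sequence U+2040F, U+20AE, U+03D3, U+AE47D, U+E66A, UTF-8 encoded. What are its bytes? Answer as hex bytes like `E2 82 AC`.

F0 A0 90 8F E2 82 AE CF 93 F2 AE 91 BD EE 99 AA

U+2040F: 4-byte form → F0 A0 90 8F.
U+20AE: 3-byte form → E2 82 AE.
U+03D3: 2-byte form → CF 93.
U+AE47D: 4-byte form → F2 AE 91 BD.
U+E66A: 3-byte form → EE 99 AA.
Concatenated (16 bytes): F0 A0 90 8F E2 82 AE CF 93 F2 AE 91 BD EE 99 AA.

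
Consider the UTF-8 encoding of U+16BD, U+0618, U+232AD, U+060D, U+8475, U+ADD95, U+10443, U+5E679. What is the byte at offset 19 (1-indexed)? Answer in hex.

0xF0

1-indexed offset 19 is 0-indexed offset 18.
U+16BD → 3-byte form E1 9A BD at offsets 0–2.
U+0618 → 2-byte form D8 98 at offsets 3–4.
U+232AD → 4-byte form F0 A3 8A AD at offsets 5–8.
U+060D → 2-byte form D8 8D at offsets 9–10.
U+8475 → 3-byte form E8 91 B5 at offsets 11–13.
U+ADD95 → 4-byte form F2 AD B6 95 at offsets 14–17.
U+10443 → 4-byte form F0 90 91 83 at offsets 18–21.
Offset 18 falls in char 7's range; it's byte 1 of F0 90 91 83 = 0xF0.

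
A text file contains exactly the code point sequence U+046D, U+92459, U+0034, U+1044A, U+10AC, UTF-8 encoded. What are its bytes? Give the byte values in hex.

U+046D: 2-byte form → D1 AD.
U+92459: 4-byte form → F2 92 91 99.
U+0034: 1-byte form → 34.
U+1044A: 4-byte form → F0 90 91 8A.
U+10AC: 3-byte form → E1 82 AC.
Concatenated (14 bytes): D1 AD F2 92 91 99 34 F0 90 91 8A E1 82 AC.

D1 AD F2 92 91 99 34 F0 90 91 8A E1 82 AC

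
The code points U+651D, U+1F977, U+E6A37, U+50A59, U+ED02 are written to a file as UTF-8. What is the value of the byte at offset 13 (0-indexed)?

0xA9

U+651D → 3-byte form E6 94 9D at offsets 0–2.
U+1F977 → 4-byte form F0 9F A5 B7 at offsets 3–6.
U+E6A37 → 4-byte form F3 A6 A8 B7 at offsets 7–10.
U+50A59 → 4-byte form F1 90 A9 99 at offsets 11–14.
Offset 13 falls in char 4's range; it's byte 3 of F1 90 A9 99 = 0xA9.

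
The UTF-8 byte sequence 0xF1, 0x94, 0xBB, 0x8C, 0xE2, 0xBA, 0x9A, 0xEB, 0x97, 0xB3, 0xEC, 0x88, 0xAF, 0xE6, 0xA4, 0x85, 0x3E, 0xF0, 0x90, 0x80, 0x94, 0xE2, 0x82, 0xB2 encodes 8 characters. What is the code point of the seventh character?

U+10014

Offset 0: leading byte 0xF1 = 11110001 → 4-byte char #1 = F1 94 BB 8C.
Offset 4: leading byte 0xE2 = 11100010 → 3-byte char #2 = E2 BA 9A.
Offset 7: leading byte 0xEB = 11101011 → 3-byte char #3 = EB 97 B3.
Offset 10: leading byte 0xEC = 11101100 → 3-byte char #4 = EC 88 AF.
Offset 13: leading byte 0xE6 = 11100110 → 3-byte char #5 = E6 A4 85.
Offset 16: leading byte 0x3E = 00111110 → 1-byte char #6 = 3E.
Offset 17: leading byte 0xF0 = 11110000 → 4-byte char #7 = F0 90 80 94.
Leading byte 0xF0 = 11110000 matches 11110xxx → 4-byte sequence.
Byte 1: 0xF0 = 11110000, payload 000 (3 bits).
Byte 2: 0x90 = 10010000 (10xxxxxx ✓), payload 010000.
Byte 3: 0x80 = 10000000 (10xxxxxx ✓), payload 000000.
Byte 4: 0x94 = 10010100 (10xxxxxx ✓), payload 010100.
Concatenate: 000010000000000010100 = 0x10014 (21 bits → U+10014).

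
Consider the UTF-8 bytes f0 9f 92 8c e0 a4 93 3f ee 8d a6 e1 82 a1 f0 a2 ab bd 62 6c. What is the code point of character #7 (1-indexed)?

U+0062

Offset 0: leading byte 0xF0 = 11110000 → 4-byte char #1 = F0 9F 92 8C.
Offset 4: leading byte 0xE0 = 11100000 → 3-byte char #2 = E0 A4 93.
Offset 7: leading byte 0x3F = 00111111 → 1-byte char #3 = 3F.
Offset 8: leading byte 0xEE = 11101110 → 3-byte char #4 = EE 8D A6.
Offset 11: leading byte 0xE1 = 11100001 → 3-byte char #5 = E1 82 A1.
Offset 14: leading byte 0xF0 = 11110000 → 4-byte char #6 = F0 A2 AB BD.
Offset 18: leading byte 0x62 = 01100010 → 1-byte char #7 = 62.
Leading byte 0x62 = 01100010 matches 0xxxxxxx → 1-byte sequence.
Byte 1: 0x62 = 01100010, payload 1100010 (7 bits).
Concatenate: 1100010 = 0x62 (7 bits → U+0062).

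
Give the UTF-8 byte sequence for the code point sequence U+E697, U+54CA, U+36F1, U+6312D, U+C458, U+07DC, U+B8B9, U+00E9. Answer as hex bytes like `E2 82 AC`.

EE 9A 97 E5 93 8A E3 9B B1 F1 A3 84 AD EC 91 98 DF 9C EB A2 B9 C3 A9

U+E697: 3-byte form → EE 9A 97.
U+54CA: 3-byte form → E5 93 8A.
U+36F1: 3-byte form → E3 9B B1.
U+6312D: 4-byte form → F1 A3 84 AD.
U+C458: 3-byte form → EC 91 98.
U+07DC: 2-byte form → DF 9C.
U+B8B9: 3-byte form → EB A2 B9.
U+00E9: 2-byte form → C3 A9.
Concatenated (23 bytes): EE 9A 97 E5 93 8A E3 9B B1 F1 A3 84 AD EC 91 98 DF 9C EB A2 B9 C3 A9.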